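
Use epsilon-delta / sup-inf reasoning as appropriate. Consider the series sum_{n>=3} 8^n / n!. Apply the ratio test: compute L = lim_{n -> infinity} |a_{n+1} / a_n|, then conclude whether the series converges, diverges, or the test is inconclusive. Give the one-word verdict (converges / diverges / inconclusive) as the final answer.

Let a_n denote the general term. Form the ratio a_{n+1}/a_n and simplify:
a_{n+1}/a_n = 8/(n + 1)
Take the limit as n -> infinity: L = 0.
Since L = 0 < 1, the ratio test implies the series converges.

converges


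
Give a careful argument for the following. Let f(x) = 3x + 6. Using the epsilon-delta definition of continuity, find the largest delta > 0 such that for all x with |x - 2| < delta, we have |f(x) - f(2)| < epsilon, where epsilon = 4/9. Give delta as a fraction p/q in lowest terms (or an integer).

We compute f(2) = 3*(2) + 6 = 12.
|f(x) - f(2)| = |3x + 6 - (12)| = |3(x - 2)| = 3|x - 2|.
We need 3|x - 2| < 4/9, i.e. |x - 2| < 4/9 / 3 = 4/27.
So any delta <= 4/27 works. Conversely, if delta > 4/27, then x = 2 + 4/27 satisfies |x - 2| = 4/27 < delta but |f(x) - f(2)| = 3 * 4/27 = 4/9, which is not < 4/9; so no larger delta works.
Hence the largest such delta is 4/27.

4/27


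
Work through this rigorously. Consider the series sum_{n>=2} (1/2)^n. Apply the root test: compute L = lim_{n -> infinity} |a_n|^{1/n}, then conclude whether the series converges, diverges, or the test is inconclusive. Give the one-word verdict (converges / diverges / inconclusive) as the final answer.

Let a_n denote the general term. Form |a_n|^(1/n) and simplify:
|a_n|^(1/n) = 1/2
Take the limit as n -> infinity: L = 1/2.
Since L = 1/2 < 1, the root test implies convergence.

converges


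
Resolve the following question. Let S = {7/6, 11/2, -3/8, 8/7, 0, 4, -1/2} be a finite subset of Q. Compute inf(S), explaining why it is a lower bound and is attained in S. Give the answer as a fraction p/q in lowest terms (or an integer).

S is finite, so inf(S) = min(S).
Sorted increasing:
-1/2, -3/8, 0, 8/7, 7/6, 4, 11/2
The extremum is -1/2.
For every x in S, x >= -1/2. And -1/2 is in S, so it is attained.
Therefore inf(S) = -1/2.

-1/2


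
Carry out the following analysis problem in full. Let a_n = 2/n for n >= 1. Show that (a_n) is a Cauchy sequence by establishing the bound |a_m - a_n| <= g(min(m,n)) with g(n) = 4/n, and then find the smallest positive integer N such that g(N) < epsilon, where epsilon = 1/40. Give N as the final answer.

For any m, n >= 1, by the triangle inequality:
|a_m - a_n| = |2/m - 2/n| <= 2*1/m + 2*1/n <= 4/min(m,n).
So g(n) = 4/n bounds the Cauchy difference. Since g(n) -> 0, (a_n) is Cauchy.
Now solve g(N) < 1/40: 4/N < 1/40 <=> N > 4 / (1/40) = 160.
The smallest integer strictly greater than 160 is N = 161.
Check: g(161) = 4/161 = 4/161 < 1/40; g(160) = 1/40 >= 1/40. So N = 161.

161


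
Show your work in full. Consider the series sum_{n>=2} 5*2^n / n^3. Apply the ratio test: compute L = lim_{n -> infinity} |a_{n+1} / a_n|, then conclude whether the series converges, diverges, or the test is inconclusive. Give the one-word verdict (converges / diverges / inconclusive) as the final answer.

Let a_n denote the general term. Form the ratio a_{n+1}/a_n and simplify:
a_{n+1}/a_n = 2*n^3/(n + 1)^3
Take the limit as n -> infinity: L = 2.
Since L = 2 > 1 (or L = infinity), the ratio test implies the series diverges.

diverges


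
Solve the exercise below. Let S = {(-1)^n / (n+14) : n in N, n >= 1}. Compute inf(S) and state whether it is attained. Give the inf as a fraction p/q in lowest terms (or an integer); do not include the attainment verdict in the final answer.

Analysis:
- Values: -1/15, 1/16, -1/17, 1/18, -1/19, ...
- Positive terms (even n): 1/(2+14), 1/(4+14), ... decreasing -> max = 1/16 (n=2).
- Negative terms (odd n): -1/(1+14), -1/(3+14), ... increasing -> min = -1/15 (n=1).
- So sup = 1/16 (attained at n=2); inf = -1/15 (attained at n=1).
Conclusion: inf(S) = -1/15, attained in S.

-1/15


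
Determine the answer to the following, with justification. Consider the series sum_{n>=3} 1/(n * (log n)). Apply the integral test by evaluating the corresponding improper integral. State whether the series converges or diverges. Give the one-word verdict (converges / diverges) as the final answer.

Let f(x) = 1/(x*log(x)). Then f is positive, continuous, and decreasing on [3, infinity), so the integral test applies.
Compute the improper integral int_{3}^infinity f(x) dx:
  antiderivative F(x) = log(log(x)).
  F(x) = log(log(x)) -> infinity as x -> infinity. The integral diverges, so by the integral test, the series diverges.

diverges


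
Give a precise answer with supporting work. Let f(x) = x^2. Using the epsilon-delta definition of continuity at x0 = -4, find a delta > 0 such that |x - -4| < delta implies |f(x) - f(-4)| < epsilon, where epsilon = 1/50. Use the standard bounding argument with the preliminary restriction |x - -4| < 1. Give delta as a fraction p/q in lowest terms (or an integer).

Factor: |x^2 - (-4)^2| = |x - -4| * |x + -4|.
Impose |x - -4| < 1 first. Then |x + -4| = |(x - -4) + 2*(-4)| <= |x - -4| + 2*|-4| < 1 + 8 = 9.
So |x^2 - (-4)^2| < delta * 9.
We need delta * 9 <= 1/50, i.e. delta <= 1/50/9 = 1/450.
Since 1/450 < 1, this is tighter than 1; take delta = 1/450.
So delta = 1/450 works.

1/450


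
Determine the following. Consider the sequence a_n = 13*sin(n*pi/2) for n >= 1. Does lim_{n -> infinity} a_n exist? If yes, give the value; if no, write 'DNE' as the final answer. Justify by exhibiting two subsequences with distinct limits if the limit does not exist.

Examine the behaviour of a_n along subsequences.
a_{4k+1} = 13*sin(pi/2 + 2k*pi) = 13 -> 13. a_{4k+3} = 13*sin(3pi/2 + 2k*pi) = -13 -> -13.
Since these two subsequential limits are 13 and -13, distinct, the full sequence cannot converge (a convergent sequence has all subsequences tending to the same limit). So lim a_n does not exist.

DNE


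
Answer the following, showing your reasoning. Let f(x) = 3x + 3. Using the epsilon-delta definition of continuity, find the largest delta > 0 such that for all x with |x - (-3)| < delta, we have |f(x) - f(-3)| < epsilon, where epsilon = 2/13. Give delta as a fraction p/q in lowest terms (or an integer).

We compute f(-3) = 3*(-3) + 3 = -6.
|f(x) - f(-3)| = |3x + 3 - (-6)| = |3(x - (-3))| = 3|x - (-3)|.
We need 3|x - (-3)| < 2/13, i.e. |x - (-3)| < 2/13 / 3 = 2/39.
So any delta <= 2/39 works. Conversely, if delta > 2/39, then x = -3 + 2/39 satisfies |x - (-3)| = 2/39 < delta but |f(x) - f(-3)| = 3 * 2/39 = 2/13, which is not < 2/13; so no larger delta works.
Hence the largest such delta is 2/39.

2/39


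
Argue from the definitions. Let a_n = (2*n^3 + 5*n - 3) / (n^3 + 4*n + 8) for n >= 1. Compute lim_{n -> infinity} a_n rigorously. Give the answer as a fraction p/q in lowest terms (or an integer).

Divide numerator and denominator by n^3, the highest power:
numerator / n^3 = 2 + 5/n^2 - 3/n^3
denominator / n^3 = 1 + 4/n^2 + 8/n^3
As n -> infinity, all terms of the form c/n^k (k >= 1) tend to 0.
So numerator / n^3 -> 2 and denominator / n^3 -> 1.
Therefore lim a_n = 2.

2


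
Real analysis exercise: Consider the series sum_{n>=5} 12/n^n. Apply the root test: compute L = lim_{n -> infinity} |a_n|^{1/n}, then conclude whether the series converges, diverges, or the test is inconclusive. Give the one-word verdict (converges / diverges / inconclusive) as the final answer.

Let a_n denote the general term. Form |a_n|^(1/n) and simplify:
|a_n|^(1/n) = 12^(1/n)/n
Take the limit as n -> infinity: L = 0.
Since L = 0 < 1, the root test implies convergence.

converges


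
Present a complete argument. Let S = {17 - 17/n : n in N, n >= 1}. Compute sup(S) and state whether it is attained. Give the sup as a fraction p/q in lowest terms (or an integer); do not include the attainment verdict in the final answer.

Analysis:
- Values: 0, 17/2, 34/3, 51/4, ... strictly increasing.
- Minimum is 0 (n=1); inf = 0 (attained).
- 17 - 17/n -> 17 from below; sup = 17, not attained.
Conclusion: sup(S) = 17, not attained in S.

17


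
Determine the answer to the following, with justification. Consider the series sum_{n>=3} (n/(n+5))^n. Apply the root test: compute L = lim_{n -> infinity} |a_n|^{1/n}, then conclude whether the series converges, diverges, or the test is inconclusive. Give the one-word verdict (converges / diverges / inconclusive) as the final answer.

Let a_n denote the general term. Form |a_n|^(1/n) and simplify:
|a_n|^(1/n) = n/(n + 5)
Take the limit as n -> infinity: L = 1.
Since L = 1, the root test is inconclusive. (In fact a_n = (n/(n+5))^n -> e^(-5) != 0, so the nth-term test shows divergence; but the root test itself gives no conclusion.)

inconclusive


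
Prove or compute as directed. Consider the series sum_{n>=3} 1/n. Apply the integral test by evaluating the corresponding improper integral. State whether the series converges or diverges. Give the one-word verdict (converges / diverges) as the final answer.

Let f(x) = 1/x. Then f is positive, continuous, and decreasing on [3, infinity), so the integral test applies.
Compute the improper integral int_{3}^infinity f(x) dx:
  antiderivative F(x) = log(x).
  As x -> infinity, log(x) -> infinity.
  So int = infinity - log(3) = infinity. By the integral test, the series diverges.

diverges


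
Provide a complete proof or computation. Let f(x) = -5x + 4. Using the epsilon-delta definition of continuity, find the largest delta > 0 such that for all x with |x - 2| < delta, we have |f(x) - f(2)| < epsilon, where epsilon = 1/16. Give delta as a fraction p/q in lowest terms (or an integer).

We compute f(2) = -5*(2) + 4 = -6.
|f(x) - f(2)| = |-5x + 4 - (-6)| = |-5(x - 2)| = 5|x - 2|.
We need 5|x - 2| < 1/16, i.e. |x - 2| < 1/16 / 5 = 1/80.
So any delta <= 1/80 works. Conversely, if delta > 1/80, then x = 2 + 1/80 satisfies |x - 2| = 1/80 < delta but |f(x) - f(2)| = 5 * 1/80 = 1/16, which is not < 1/16; so no larger delta works.
Hence the largest such delta is 1/80.

1/80


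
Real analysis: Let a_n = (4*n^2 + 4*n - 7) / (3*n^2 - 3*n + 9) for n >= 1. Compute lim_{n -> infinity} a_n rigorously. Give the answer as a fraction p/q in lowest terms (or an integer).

Divide numerator and denominator by n^2, the highest power:
numerator / n^2 = 4 + 4/n - 7/n^2
denominator / n^2 = 3 - 3/n + 9/n^2
As n -> infinity, all terms of the form c/n^k (k >= 1) tend to 0.
So numerator / n^2 -> 4 and denominator / n^2 -> 3.
Therefore lim a_n = 4/3.

4/3


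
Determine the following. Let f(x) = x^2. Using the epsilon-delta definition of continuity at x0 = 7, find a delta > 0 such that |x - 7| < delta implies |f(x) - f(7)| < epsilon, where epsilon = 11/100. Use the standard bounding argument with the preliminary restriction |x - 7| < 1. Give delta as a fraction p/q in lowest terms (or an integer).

Factor: |x^2 - (7)^2| = |x - 7| * |x + 7|.
Impose |x - 7| < 1 first. Then |x + 7| = |(x - 7) + 2*(7)| <= |x - 7| + 2*|7| < 1 + 14 = 15.
So |x^2 - (7)^2| < delta * 15.
We need delta * 15 <= 11/100, i.e. delta <= 11/100/15 = 11/1500.
Since 11/1500 < 1, this is tighter than 1; take delta = 11/1500.
So delta = 11/1500 works.

11/1500


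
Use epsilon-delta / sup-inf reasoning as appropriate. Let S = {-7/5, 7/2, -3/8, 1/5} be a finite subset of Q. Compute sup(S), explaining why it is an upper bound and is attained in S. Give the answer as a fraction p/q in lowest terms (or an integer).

S is finite, so sup(S) = max(S).
Sorted decreasing:
7/2, 1/5, -3/8, -7/5
The extremum is 7/2.
For every x in S, x <= 7/2. And 7/2 is in S, so it is attained.
Therefore sup(S) = 7/2.

7/2


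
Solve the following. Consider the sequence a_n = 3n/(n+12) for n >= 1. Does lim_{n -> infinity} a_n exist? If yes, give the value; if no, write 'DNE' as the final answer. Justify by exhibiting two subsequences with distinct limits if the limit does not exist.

Examine the behaviour of a_n along subsequences.
Even-n subsequence a_{2k} = 3(2k)/(2k+12) -> 3. Odd-n subsequence a_{2k+1} = 3(2k+1)/(2k+13) -> 3. Both tend to 3, which suggests the limit is 3; verify directly.
|a_n - 3| = |3n - 3(n+12)| / (n+12) = 36/(n+12) < 36/n for every n >= 1.
Given epsilon > 0, choose a positive integer N > 36/epsilon. Then for all n >= N, |a_n - 3| < 36/n <= 36/N < epsilon.
So by the definition of the limit, lim a_n exists and equals 3.

3


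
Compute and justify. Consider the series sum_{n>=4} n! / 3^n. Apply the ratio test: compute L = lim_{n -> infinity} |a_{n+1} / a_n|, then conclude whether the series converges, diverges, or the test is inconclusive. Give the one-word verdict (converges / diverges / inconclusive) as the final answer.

Let a_n denote the general term. Form the ratio a_{n+1}/a_n and simplify:
a_{n+1}/a_n = n/3 + 1/3
Take the limit as n -> infinity: L = infinity.
Since L = infinity > 1 (or L = infinity), the ratio test implies the series diverges.

diverges


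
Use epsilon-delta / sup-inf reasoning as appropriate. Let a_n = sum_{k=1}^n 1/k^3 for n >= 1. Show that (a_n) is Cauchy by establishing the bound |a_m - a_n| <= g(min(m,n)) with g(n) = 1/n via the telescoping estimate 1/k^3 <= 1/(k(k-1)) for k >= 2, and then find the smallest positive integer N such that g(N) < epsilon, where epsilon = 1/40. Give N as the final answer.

For m > n >= 1: |a_m - a_n| = sum_{k=n+1}^m 1/k^3.
Use 1/k^3 <= 1/(k(k-1)) = 1/(k-1) - 1/k for k >= 2 (which holds since k^3 >= k^2 >= k(k-1) for k >= 2):
sum_{k=n+1}^m 1/k^3 <= sum_{k=n+1}^m (1/(k-1) - 1/k) = 1/n - 1/m <= 1/n.
By symmetry the same bound holds with n,m swapped, so |a_m - a_n| <= 1/min(m,n) = g(min(m,n)). Since g(n) -> 0, (a_n) is Cauchy.
Now solve g(N) < 1/40: 1/N < 1/40 <=> N > 1/(1/40) = 40.
The smallest integer strictly greater than 40 is N = 41.
Check: g(41) = 1/41 < 1/40; g(40) = 1/40 >= 1/40. So N = 41.

41


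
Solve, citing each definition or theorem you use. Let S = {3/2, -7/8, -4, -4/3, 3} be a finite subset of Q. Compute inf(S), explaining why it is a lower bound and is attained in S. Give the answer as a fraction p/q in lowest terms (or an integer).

S is finite, so inf(S) = min(S).
Sorted increasing:
-4, -4/3, -7/8, 3/2, 3
The extremum is -4.
For every x in S, x >= -4. And -4 is in S, so it is attained.
Therefore inf(S) = -4.

-4


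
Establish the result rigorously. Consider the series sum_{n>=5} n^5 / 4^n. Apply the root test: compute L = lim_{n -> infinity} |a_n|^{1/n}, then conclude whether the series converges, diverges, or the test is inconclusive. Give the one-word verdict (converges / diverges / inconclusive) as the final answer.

Let a_n denote the general term. Form |a_n|^(1/n) and simplify:
|a_n|^(1/n) = n^(5/n)/4
Take the limit as n -> infinity: L = 1/4.
Since L = 1/4 < 1, the root test implies convergence.

converges


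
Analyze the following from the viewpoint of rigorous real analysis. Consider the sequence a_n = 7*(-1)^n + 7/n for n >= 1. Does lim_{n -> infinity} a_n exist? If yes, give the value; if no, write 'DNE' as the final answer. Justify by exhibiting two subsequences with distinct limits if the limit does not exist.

Examine the behaviour of a_n along subsequences.
a_{2k} = 7 + 7/(2k) -> 7. a_{2k+1} = -7 + 7/(2k+1) -> -7.
Since these two subsequential limits are 7 and -7, distinct, the full sequence cannot converge (a convergent sequence has all subsequences tending to the same limit). So lim a_n does not exist.

DNE


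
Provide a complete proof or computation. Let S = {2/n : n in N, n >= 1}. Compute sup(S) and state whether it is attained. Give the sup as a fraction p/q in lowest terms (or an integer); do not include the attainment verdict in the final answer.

Analysis:
- Values: 2, 1, 2/3, 1/2, ... strictly decreasing.
- The maximum is 2 (n=1); sup = 2 (attained).
- The set is bounded below by 0; 2/n -> 0 so 0 is the greatest lower bound.
- 0 is not in the set, so inf = 0 is not attained.
Conclusion: sup(S) = 2, attained in S.

2


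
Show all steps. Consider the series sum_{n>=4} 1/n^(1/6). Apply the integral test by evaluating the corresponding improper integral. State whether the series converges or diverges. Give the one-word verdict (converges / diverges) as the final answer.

Let f(x) = x^(-1/6). Then f is positive, continuous, and decreasing on [4, infinity), so the integral test applies.
Compute the improper integral int_{4}^infinity f(x) dx:
  antiderivative F(x) = 6*x^(5/6)/5.
  As x -> infinity, F(x) -> infinity (since p = 1/6 < 1).
  So the integral diverges. By the integral test, the series diverges.

diverges


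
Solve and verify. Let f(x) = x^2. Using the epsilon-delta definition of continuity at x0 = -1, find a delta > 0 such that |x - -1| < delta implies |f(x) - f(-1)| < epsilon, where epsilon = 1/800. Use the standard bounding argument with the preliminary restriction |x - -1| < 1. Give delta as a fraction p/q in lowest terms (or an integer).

Factor: |x^2 - (-1)^2| = |x - -1| * |x + -1|.
Impose |x - -1| < 1 first. Then |x + -1| = |(x - -1) + 2*(-1)| <= |x - -1| + 2*|-1| < 1 + 2 = 3.
So |x^2 - (-1)^2| < delta * 3.
We need delta * 3 <= 1/800, i.e. delta <= 1/800/3 = 1/2400.
Since 1/2400 < 1, this is tighter than 1; take delta = 1/2400.
So delta = 1/2400 works.

1/2400


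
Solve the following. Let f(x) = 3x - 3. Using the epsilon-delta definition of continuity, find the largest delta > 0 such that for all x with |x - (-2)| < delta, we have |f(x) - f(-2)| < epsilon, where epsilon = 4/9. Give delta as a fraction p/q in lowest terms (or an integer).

We compute f(-2) = 3*(-2) - 3 = -9.
|f(x) - f(-2)| = |3x - 3 - (-9)| = |3(x - (-2))| = 3|x - (-2)|.
We need 3|x - (-2)| < 4/9, i.e. |x - (-2)| < 4/9 / 3 = 4/27.
So any delta <= 4/27 works. Conversely, if delta > 4/27, then x = -2 + 4/27 satisfies |x - (-2)| = 4/27 < delta but |f(x) - f(-2)| = 3 * 4/27 = 4/9, which is not < 4/9; so no larger delta works.
Hence the largest such delta is 4/27.

4/27


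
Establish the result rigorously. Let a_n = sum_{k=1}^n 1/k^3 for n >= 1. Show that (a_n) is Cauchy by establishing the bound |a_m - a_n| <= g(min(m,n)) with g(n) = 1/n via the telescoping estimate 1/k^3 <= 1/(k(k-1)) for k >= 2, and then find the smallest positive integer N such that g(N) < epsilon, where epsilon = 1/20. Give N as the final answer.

For m > n >= 1: |a_m - a_n| = sum_{k=n+1}^m 1/k^3.
Use 1/k^3 <= 1/(k(k-1)) = 1/(k-1) - 1/k for k >= 2 (which holds since k^3 >= k^2 >= k(k-1) for k >= 2):
sum_{k=n+1}^m 1/k^3 <= sum_{k=n+1}^m (1/(k-1) - 1/k) = 1/n - 1/m <= 1/n.
By symmetry the same bound holds with n,m swapped, so |a_m - a_n| <= 1/min(m,n) = g(min(m,n)). Since g(n) -> 0, (a_n) is Cauchy.
Now solve g(N) < 1/20: 1/N < 1/20 <=> N > 1/(1/20) = 20.
The smallest integer strictly greater than 20 is N = 21.
Check: g(21) = 1/21 < 1/20; g(20) = 1/20 >= 1/20. So N = 21.

21


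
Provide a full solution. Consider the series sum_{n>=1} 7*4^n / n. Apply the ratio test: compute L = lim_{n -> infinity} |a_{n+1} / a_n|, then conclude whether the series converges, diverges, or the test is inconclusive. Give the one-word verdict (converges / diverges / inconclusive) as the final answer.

Let a_n denote the general term. Form the ratio a_{n+1}/a_n and simplify:
a_{n+1}/a_n = 4*n/(n + 1)
Take the limit as n -> infinity: L = 4.
Since L = 4 > 1 (or L = infinity), the ratio test implies the series diverges.

diverges


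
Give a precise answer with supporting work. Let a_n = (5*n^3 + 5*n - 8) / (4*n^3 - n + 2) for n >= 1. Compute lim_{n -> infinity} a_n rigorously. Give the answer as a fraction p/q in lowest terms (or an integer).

Divide numerator and denominator by n^3, the highest power:
numerator / n^3 = 5 + 5/n^2 - 8/n^3
denominator / n^3 = 4 - 1/n^2 + 2/n^3
As n -> infinity, all terms of the form c/n^k (k >= 1) tend to 0.
So numerator / n^3 -> 5 and denominator / n^3 -> 4.
Therefore lim a_n = 5/4.

5/4


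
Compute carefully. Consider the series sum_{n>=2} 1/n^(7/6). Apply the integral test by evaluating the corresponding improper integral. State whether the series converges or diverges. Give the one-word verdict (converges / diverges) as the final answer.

Let f(x) = x^(-7/6). Then f is positive, continuous, and decreasing on [2, infinity), so the integral test applies.
Compute the improper integral int_{2}^infinity f(x) dx:
  antiderivative F(x) = -6/x^(1/6).
  As x -> infinity, F(x) -> 0 (since p = 7/6 > 1).
  So int = F(infinity) - F(2) = 0 - (-3*2^(5/6)) = 3*2^(5/6).
  Finite, so by the integral test, the series converges.

converges


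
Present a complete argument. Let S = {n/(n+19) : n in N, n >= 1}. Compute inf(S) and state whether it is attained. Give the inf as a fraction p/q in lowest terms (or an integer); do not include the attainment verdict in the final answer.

Analysis:
- Values: 1/20, 2/21, 3/22, 4/23, ... strictly increasing.
- Minimum is 1/20 (n=1); inf = 1/20 (attained).
- n/(n+19) = 1 - 19/(n+19) -> 1 from below as n -> infinity, and never equals 1.
- So sup = 1 (not attained).
Conclusion: inf(S) = 1/20, attained in S.

1/20


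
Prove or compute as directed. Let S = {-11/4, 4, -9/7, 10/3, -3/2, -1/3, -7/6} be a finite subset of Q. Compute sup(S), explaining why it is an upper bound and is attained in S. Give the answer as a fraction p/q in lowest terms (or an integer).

S is finite, so sup(S) = max(S).
Sorted decreasing:
4, 10/3, -1/3, -7/6, -9/7, -3/2, -11/4
The extremum is 4.
For every x in S, x <= 4. And 4 is in S, so it is attained.
Therefore sup(S) = 4.

4


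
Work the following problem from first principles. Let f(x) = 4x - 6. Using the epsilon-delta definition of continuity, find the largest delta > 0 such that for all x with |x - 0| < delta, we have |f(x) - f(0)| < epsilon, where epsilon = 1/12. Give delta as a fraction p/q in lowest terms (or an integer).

We compute f(0) = 4*(0) - 6 = -6.
|f(x) - f(0)| = |4x - 6 - (-6)| = |4(x - 0)| = 4|x - 0|.
We need 4|x - 0| < 1/12, i.e. |x - 0| < 1/12 / 4 = 1/48.
So any delta <= 1/48 works. Conversely, if delta > 1/48, then x = 0 + 1/48 satisfies |x - 0| = 1/48 < delta but |f(x) - f(0)| = 4 * 1/48 = 1/12, which is not < 1/12; so no larger delta works.
Hence the largest such delta is 1/48.

1/48


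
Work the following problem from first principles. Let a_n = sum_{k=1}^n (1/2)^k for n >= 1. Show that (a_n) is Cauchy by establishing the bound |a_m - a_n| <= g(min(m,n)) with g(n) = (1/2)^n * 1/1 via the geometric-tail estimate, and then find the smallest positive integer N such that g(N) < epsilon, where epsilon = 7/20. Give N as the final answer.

For m > n >= 1: |a_m - a_n| = sum_{k=n+1}^m (1/2)^k < sum_{k=n+1}^infinity (1/2)^k = (1/2)^(n+1) / (1 - 1/2) = (1/2)^n * (1/2) * (2/1) = (1/2)^n * 1/1.
So g(n) = (1/2)^n / 1. Since g(n) -> 0, (a_n) is Cauchy.
Now solve g(N) < 7/20: (1/2)^N / 1 < 7/20 <=> 2^N > 1 / (1 * 7/20) = 20/7.
Check powers of 2: 2^1 = 2 <= 20/7, 2^2 = 4 > 20/7.
So the smallest such N is 2. Check: g(2) = 1/(1 * 4) = 1/4 < 7/20.

2


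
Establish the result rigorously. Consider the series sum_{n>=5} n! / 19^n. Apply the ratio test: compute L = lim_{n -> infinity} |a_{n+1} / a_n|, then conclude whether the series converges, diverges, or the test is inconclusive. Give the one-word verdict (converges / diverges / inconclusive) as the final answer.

Let a_n denote the general term. Form the ratio a_{n+1}/a_n and simplify:
a_{n+1}/a_n = n/19 + 1/19
Take the limit as n -> infinity: L = infinity.
Since L = infinity > 1 (or L = infinity), the ratio test implies the series diverges.

diverges


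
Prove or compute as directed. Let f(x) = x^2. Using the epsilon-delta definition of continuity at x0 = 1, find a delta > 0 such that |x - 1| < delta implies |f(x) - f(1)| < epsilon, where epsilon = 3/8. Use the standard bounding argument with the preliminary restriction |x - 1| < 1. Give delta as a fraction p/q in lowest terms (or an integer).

Factor: |x^2 - (1)^2| = |x - 1| * |x + 1|.
Impose |x - 1| < 1 first. Then |x + 1| = |(x - 1) + 2*(1)| <= |x - 1| + 2*|1| < 1 + 2 = 3.
So |x^2 - (1)^2| < delta * 3.
We need delta * 3 <= 3/8, i.e. delta <= 3/8/3 = 1/8.
Since 1/8 < 1, this is tighter than 1; take delta = 1/8.
So delta = 1/8 works.

1/8


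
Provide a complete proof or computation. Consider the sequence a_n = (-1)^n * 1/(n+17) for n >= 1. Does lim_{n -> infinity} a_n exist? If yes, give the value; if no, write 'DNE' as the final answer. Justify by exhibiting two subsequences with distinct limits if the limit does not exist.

Examine the behaviour of a_n along subsequences.
Even-n subsequence a_{2k} = 1/(2k+17) -> 0. Odd-n subsequence a_{2k+1} = -1/(2k+18) -> 0. Both tend to 0, which suggests the limit is 0; verify directly.
|a_n - 0| = 1/(n+17) < 1/n for every n >= 1.
Given epsilon > 0, choose a positive integer N > 1/epsilon. Then for all n >= N, |a_n| < 1/n <= 1/N < epsilon.
So by the definition of the limit, lim a_n exists and equals 0.

0


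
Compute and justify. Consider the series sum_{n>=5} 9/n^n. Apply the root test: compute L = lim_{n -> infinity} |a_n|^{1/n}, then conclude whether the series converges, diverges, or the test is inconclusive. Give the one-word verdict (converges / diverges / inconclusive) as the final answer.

Let a_n denote the general term. Form |a_n|^(1/n) and simplify:
|a_n|^(1/n) = 3^(2/n)/n
Take the limit as n -> infinity: L = 0.
Since L = 0 < 1, the root test implies convergence.

converges


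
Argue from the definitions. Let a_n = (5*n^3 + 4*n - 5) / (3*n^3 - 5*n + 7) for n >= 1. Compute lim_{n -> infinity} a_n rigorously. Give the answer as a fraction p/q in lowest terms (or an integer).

Divide numerator and denominator by n^3, the highest power:
numerator / n^3 = 5 + 4/n^2 - 5/n^3
denominator / n^3 = 3 - 5/n^2 + 7/n^3
As n -> infinity, all terms of the form c/n^k (k >= 1) tend to 0.
So numerator / n^3 -> 5 and denominator / n^3 -> 3.
Therefore lim a_n = 5/3.

5/3


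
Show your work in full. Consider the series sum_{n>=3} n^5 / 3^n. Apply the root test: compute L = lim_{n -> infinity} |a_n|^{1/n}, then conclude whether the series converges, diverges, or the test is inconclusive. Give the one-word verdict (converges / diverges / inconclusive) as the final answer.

Let a_n denote the general term. Form |a_n|^(1/n) and simplify:
|a_n|^(1/n) = n^(5/n)/3
Take the limit as n -> infinity: L = 1/3.
Since L = 1/3 < 1, the root test implies convergence.

converges


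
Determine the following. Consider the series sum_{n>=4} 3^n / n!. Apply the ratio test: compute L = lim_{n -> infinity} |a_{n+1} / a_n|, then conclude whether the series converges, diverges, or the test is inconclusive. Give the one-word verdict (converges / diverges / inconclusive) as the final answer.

Let a_n denote the general term. Form the ratio a_{n+1}/a_n and simplify:
a_{n+1}/a_n = 3/(n + 1)
Take the limit as n -> infinity: L = 0.
Since L = 0 < 1, the ratio test implies the series converges.

converges


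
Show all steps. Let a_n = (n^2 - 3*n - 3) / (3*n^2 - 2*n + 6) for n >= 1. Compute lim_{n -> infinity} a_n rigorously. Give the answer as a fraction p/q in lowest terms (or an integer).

Divide numerator and denominator by n^2, the highest power:
numerator / n^2 = 1 - 3/n - 3/n^2
denominator / n^2 = 3 - 2/n + 6/n^2
As n -> infinity, all terms of the form c/n^k (k >= 1) tend to 0.
So numerator / n^2 -> 1 and denominator / n^2 -> 3.
Therefore lim a_n = 1/3.

1/3


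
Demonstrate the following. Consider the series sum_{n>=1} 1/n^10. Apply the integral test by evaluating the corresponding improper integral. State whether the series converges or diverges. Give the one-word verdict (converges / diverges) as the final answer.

Let f(x) = x^(-10). Then f is positive, continuous, and decreasing on [1, infinity), so the integral test applies.
Compute the improper integral int_{1}^infinity f(x) dx:
  antiderivative F(x) = -1/(9*x^9).
  As x -> infinity, F(x) -> 0 (since p = 10 > 1).
  So int = F(infinity) - F(1) = 0 - (-1/9) = 1/9.
  Finite, so by the integral test, the series converges.

converges


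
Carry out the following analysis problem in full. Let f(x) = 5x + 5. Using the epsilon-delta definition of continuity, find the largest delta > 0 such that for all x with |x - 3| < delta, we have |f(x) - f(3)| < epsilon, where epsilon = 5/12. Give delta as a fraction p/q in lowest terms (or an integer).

We compute f(3) = 5*(3) + 5 = 20.
|f(x) - f(3)| = |5x + 5 - (20)| = |5(x - 3)| = 5|x - 3|.
We need 5|x - 3| < 5/12, i.e. |x - 3| < 5/12 / 5 = 1/12.
So any delta <= 1/12 works. Conversely, if delta > 1/12, then x = 3 + 1/12 satisfies |x - 3| = 1/12 < delta but |f(x) - f(3)| = 5 * 1/12 = 5/12, which is not < 5/12; so no larger delta works.
Hence the largest such delta is 1/12.

1/12


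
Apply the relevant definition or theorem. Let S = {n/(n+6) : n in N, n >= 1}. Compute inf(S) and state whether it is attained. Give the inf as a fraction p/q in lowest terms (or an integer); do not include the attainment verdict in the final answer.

Analysis:
- Values: 1/7, 1/4, 1/3, 2/5, ... strictly increasing.
- Minimum is 1/7 (n=1); inf = 1/7 (attained).
- n/(n+6) = 1 - 6/(n+6) -> 1 from below as n -> infinity, and never equals 1.
- So sup = 1 (not attained).
Conclusion: inf(S) = 1/7, attained in S.

1/7


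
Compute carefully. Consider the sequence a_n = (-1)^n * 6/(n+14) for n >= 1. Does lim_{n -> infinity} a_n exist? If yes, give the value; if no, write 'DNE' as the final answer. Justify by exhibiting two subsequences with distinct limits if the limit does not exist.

Examine the behaviour of a_n along subsequences.
Even-n subsequence a_{2k} = 6/(2k+14) -> 0. Odd-n subsequence a_{2k+1} = -6/(2k+15) -> 0. Both tend to 0, which suggests the limit is 0; verify directly.
|a_n - 0| = 6/(n+14) < 6/n for every n >= 1.
Given epsilon > 0, choose a positive integer N > 6/epsilon. Then for all n >= N, |a_n| < 6/n <= 6/N < epsilon.
So by the definition of the limit, lim a_n exists and equals 0.

0


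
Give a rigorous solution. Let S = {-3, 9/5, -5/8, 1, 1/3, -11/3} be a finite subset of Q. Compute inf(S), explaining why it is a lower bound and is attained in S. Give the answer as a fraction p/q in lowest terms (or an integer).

S is finite, so inf(S) = min(S).
Sorted increasing:
-11/3, -3, -5/8, 1/3, 1, 9/5
The extremum is -11/3.
For every x in S, x >= -11/3. And -11/3 is in S, so it is attained.
Therefore inf(S) = -11/3.

-11/3


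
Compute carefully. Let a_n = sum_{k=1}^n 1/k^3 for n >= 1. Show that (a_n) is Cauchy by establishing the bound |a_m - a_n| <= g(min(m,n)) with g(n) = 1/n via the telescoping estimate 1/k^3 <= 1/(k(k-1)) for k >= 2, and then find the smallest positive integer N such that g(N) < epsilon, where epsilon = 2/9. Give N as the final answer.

For m > n >= 1: |a_m - a_n| = sum_{k=n+1}^m 1/k^3.
Use 1/k^3 <= 1/(k(k-1)) = 1/(k-1) - 1/k for k >= 2 (which holds since k^3 >= k^2 >= k(k-1) for k >= 2):
sum_{k=n+1}^m 1/k^3 <= sum_{k=n+1}^m (1/(k-1) - 1/k) = 1/n - 1/m <= 1/n.
By symmetry the same bound holds with n,m swapped, so |a_m - a_n| <= 1/min(m,n) = g(min(m,n)). Since g(n) -> 0, (a_n) is Cauchy.
Now solve g(N) < 2/9: 1/N < 2/9 <=> N > 1/(2/9) = 9/2.
The smallest integer strictly greater than 9/2 is N = 5.
Check: g(5) = 1/5 < 2/9; g(4) = 1/4 >= 2/9. So N = 5.

5


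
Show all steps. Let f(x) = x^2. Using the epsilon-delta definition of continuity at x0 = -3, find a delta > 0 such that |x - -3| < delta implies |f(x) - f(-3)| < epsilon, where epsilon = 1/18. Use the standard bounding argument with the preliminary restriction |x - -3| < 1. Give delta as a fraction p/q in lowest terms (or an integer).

Factor: |x^2 - (-3)^2| = |x - -3| * |x + -3|.
Impose |x - -3| < 1 first. Then |x + -3| = |(x - -3) + 2*(-3)| <= |x - -3| + 2*|-3| < 1 + 6 = 7.
So |x^2 - (-3)^2| < delta * 7.
We need delta * 7 <= 1/18, i.e. delta <= 1/18/7 = 1/126.
Since 1/126 < 1, this is tighter than 1; take delta = 1/126.
So delta = 1/126 works.

1/126


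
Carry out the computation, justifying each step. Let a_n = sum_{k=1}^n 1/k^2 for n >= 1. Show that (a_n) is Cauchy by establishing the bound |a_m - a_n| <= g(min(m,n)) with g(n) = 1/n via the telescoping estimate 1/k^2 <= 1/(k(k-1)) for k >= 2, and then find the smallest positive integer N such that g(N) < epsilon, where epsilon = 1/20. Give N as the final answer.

For m > n >= 1: |a_m - a_n| = sum_{k=n+1}^m 1/k^2.
Use 1/k^2 <= 1/(k(k-1)) = 1/(k-1) - 1/k for k >= 2:
sum_{k=n+1}^m 1/k^2 <= sum_{k=n+1}^m (1/(k-1) - 1/k) = 1/n - 1/m <= 1/n.
By symmetry the same bound holds with n,m swapped, so |a_m - a_n| <= 1/min(m,n) = g(min(m,n)). Since g(n) -> 0, (a_n) is Cauchy.
Now solve g(N) < 1/20: 1/N < 1/20 <=> N > 1/(1/20) = 20.
The smallest integer strictly greater than 20 is N = 21.
Check: g(21) = 1/21 < 1/20; g(20) = 1/20 >= 1/20. So N = 21.

21


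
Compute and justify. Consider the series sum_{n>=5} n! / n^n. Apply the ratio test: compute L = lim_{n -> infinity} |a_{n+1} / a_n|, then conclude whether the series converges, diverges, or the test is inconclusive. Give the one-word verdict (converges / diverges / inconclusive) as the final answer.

Let a_n denote the general term. Form the ratio a_{n+1}/a_n and simplify:
a_{n+1}/a_n = (n/(n + 1))^n
Take the limit as n -> infinity: L = exp(-1).
Since L = exp(-1) < 1, the ratio test implies the series converges.

converges


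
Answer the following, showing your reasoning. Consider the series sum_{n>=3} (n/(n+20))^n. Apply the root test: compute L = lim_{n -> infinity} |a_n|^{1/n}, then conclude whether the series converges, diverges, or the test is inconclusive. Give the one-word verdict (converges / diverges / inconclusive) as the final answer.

Let a_n denote the general term. Form |a_n|^(1/n) and simplify:
|a_n|^(1/n) = n/(n + 20)
Take the limit as n -> infinity: L = 1.
Since L = 1, the root test is inconclusive. (In fact a_n = (n/(n+20))^n -> e^(-20) != 0, so the nth-term test shows divergence; but the root test itself gives no conclusion.)

inconclusive


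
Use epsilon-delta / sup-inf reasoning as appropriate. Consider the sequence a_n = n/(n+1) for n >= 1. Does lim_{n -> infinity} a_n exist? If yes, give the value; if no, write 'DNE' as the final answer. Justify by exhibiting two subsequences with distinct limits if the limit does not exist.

Examine the behaviour of a_n along subsequences.
Even-n subsequence a_{2k} = (2k)/(2k+1) -> 1. Odd-n subsequence a_{2k+1} = (2k+1)/(2k+2) -> 1. Both tend to 1, which suggests the limit is 1; verify directly.
|a_n - 1| = |n - (n+1)| / (n+1) = 1/(n+1) < 1/n for every n >= 1.
Given epsilon > 0, choose a positive integer N > 1/epsilon. Then for all n >= N, |a_n - 1| < 1/n <= 1/N < epsilon.
So by the definition of the limit, lim a_n exists and equals 1.

1


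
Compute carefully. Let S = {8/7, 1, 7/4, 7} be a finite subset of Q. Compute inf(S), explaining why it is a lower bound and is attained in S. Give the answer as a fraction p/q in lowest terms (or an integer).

S is finite, so inf(S) = min(S).
Sorted increasing:
1, 8/7, 7/4, 7
The extremum is 1.
For every x in S, x >= 1. And 1 is in S, so it is attained.
Therefore inf(S) = 1.

1


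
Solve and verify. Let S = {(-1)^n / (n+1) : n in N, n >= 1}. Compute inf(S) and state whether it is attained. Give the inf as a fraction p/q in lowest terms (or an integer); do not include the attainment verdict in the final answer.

Analysis:
- Values: -1/2, 1/3, -1/4, 1/5, -1/6, ...
- Positive terms (even n): 1/(2+1), 1/(4+1), ... decreasing -> max = 1/3 (n=2).
- Negative terms (odd n): -1/(1+1), -1/(3+1), ... increasing -> min = -1/2 (n=1).
- So sup = 1/3 (attained at n=2); inf = -1/2 (attained at n=1).
Conclusion: inf(S) = -1/2, attained in S.

-1/2


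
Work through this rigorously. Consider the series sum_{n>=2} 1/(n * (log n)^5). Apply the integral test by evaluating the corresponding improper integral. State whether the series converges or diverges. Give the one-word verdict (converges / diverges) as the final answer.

Let f(x) = 1/(x*log(x)^5). Then f is positive, continuous, and decreasing on [2, infinity), so the integral test applies.
Compute the improper integral int_{2}^infinity f(x) dx:
  antiderivative F(x) = -1/(4*log(x)^4).
  F(x) -> 0 as x -> infinity.  int = 0 - F(2) = 1/(4*log(2)^4) < infinity. By the integral test, the series converges.

converges


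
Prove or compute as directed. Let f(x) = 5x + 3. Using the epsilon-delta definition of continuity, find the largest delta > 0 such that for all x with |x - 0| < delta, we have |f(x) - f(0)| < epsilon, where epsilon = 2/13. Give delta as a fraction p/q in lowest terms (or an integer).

We compute f(0) = 5*(0) + 3 = 3.
|f(x) - f(0)| = |5x + 3 - (3)| = |5(x - 0)| = 5|x - 0|.
We need 5|x - 0| < 2/13, i.e. |x - 0| < 2/13 / 5 = 2/65.
So any delta <= 2/65 works. Conversely, if delta > 2/65, then x = 0 + 2/65 satisfies |x - 0| = 2/65 < delta but |f(x) - f(0)| = 5 * 2/65 = 2/13, which is not < 2/13; so no larger delta works.
Hence the largest such delta is 2/65.

2/65


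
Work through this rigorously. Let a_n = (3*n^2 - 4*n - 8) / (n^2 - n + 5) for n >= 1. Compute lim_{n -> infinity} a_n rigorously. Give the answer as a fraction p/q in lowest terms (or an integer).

Divide numerator and denominator by n^2, the highest power:
numerator / n^2 = 3 - 4/n - 8/n^2
denominator / n^2 = 1 - 1/n + 5/n^2
As n -> infinity, all terms of the form c/n^k (k >= 1) tend to 0.
So numerator / n^2 -> 3 and denominator / n^2 -> 1.
Therefore lim a_n = 3.

3


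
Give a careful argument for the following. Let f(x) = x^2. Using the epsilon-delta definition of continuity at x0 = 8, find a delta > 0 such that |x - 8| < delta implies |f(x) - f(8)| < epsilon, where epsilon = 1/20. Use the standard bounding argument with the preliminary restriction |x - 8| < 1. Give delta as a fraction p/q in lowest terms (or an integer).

Factor: |x^2 - (8)^2| = |x - 8| * |x + 8|.
Impose |x - 8| < 1 first. Then |x + 8| = |(x - 8) + 2*(8)| <= |x - 8| + 2*|8| < 1 + 16 = 17.
So |x^2 - (8)^2| < delta * 17.
We need delta * 17 <= 1/20, i.e. delta <= 1/20/17 = 1/340.
Since 1/340 < 1, this is tighter than 1; take delta = 1/340.
So delta = 1/340 works.

1/340


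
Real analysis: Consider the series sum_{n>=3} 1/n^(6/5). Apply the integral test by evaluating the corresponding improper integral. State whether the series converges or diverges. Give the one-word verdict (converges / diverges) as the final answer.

Let f(x) = x^(-6/5). Then f is positive, continuous, and decreasing on [3, infinity), so the integral test applies.
Compute the improper integral int_{3}^infinity f(x) dx:
  antiderivative F(x) = -5/x^(1/5).
  As x -> infinity, F(x) -> 0 (since p = 6/5 > 1).
  So int = F(infinity) - F(3) = 0 - (-5*3^(4/5)/3) = 5*3^(4/5)/3.
  Finite, so by the integral test, the series converges.

converges


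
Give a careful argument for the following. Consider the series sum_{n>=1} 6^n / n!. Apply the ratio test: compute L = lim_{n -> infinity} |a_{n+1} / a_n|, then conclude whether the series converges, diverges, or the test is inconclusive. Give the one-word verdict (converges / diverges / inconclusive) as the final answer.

Let a_n denote the general term. Form the ratio a_{n+1}/a_n and simplify:
a_{n+1}/a_n = 6/(n + 1)
Take the limit as n -> infinity: L = 0.
Since L = 0 < 1, the ratio test implies the series converges.

converges


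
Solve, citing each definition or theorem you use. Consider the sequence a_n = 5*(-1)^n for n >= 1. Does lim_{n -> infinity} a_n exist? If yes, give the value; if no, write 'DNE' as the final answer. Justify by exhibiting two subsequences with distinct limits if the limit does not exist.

Examine the behaviour of a_n along subsequences.
Even-n subsequence a_{2k} = 5 -> 5. Odd-n subsequence a_{2k+1} = -5 -> -5.
Since these two subsequential limits are 5 and -5, distinct, the full sequence cannot converge (a convergent sequence has all subsequences tending to the same limit). So lim a_n does not exist.

DNE


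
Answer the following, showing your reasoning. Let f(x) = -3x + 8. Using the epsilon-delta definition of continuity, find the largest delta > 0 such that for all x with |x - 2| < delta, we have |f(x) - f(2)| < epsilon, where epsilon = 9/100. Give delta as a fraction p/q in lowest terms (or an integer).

We compute f(2) = -3*(2) + 8 = 2.
|f(x) - f(2)| = |-3x + 8 - (2)| = |-3(x - 2)| = 3|x - 2|.
We need 3|x - 2| < 9/100, i.e. |x - 2| < 9/100 / 3 = 3/100.
So any delta <= 3/100 works. Conversely, if delta > 3/100, then x = 2 + 3/100 satisfies |x - 2| = 3/100 < delta but |f(x) - f(2)| = 3 * 3/100 = 9/100, which is not < 9/100; so no larger delta works.
Hence the largest such delta is 3/100.

3/100
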